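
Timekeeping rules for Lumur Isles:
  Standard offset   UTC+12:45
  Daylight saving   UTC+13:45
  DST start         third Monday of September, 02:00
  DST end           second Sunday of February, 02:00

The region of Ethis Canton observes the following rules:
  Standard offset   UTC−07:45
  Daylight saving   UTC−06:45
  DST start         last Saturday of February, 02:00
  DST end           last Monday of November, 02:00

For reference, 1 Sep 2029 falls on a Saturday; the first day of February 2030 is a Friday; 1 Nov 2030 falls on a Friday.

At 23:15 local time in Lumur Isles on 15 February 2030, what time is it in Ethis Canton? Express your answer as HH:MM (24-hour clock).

02:45

1 September 2029 is a Saturday, so the first Monday is September 3 and the third is September 17.
1 February 2030 is a Friday, so the first Sunday is February 3 and the second is February 10.
15 February 2030 does not fall between 17 September 2029 and 10 February 2030, so daylight saving is not in effect and Lumur Isles is at UTC+12:45.
23:15 Lumur Isles − 12h45m = 10:30 UTC.
1 February 2030 is a Friday, so Saturdays fall on 2, 9, 16, 23; the last is February 23.
1 November 2030 is a Friday, so Mondays fall on 4, 11, 18, 25; the last is November 25.
At the standard offset (UTC−07:45), 10:30 UTC − 7h45m = 02:45 Ethis Canton standard time.
The standard-time date in Ethis Canton, 15 February 2030, does not fall between 23 February and 25 November, so daylight saving is not in effect and Ethis Canton is at UTC−07:45.
10:30 UTC − 7h45m = 02:45 Ethis Canton.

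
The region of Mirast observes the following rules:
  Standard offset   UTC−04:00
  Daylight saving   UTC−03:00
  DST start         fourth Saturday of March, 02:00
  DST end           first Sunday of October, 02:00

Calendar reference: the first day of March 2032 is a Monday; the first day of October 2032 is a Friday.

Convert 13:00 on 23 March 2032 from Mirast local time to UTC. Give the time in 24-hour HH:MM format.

1 March 2032 is a Monday, so the first Saturday is March 6 and the fourth is March 27.
1 October 2032 is a Friday, so the first Sunday is October 3.
23 March 2032 is outside the daylight-saving period (27 March – 3 October), so Mirast is on standard time, UTC−04:00.
13:00 local + 4h = 17:00 UTC.

17:00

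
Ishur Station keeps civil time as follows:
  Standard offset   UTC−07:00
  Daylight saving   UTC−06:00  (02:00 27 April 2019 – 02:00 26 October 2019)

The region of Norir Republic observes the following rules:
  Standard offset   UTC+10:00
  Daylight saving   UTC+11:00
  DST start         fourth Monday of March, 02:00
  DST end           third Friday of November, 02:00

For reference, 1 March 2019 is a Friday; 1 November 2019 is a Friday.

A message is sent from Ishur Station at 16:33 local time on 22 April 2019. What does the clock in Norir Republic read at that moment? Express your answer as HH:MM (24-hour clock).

22 April 2019 is outside the daylight-saving period (27 April – 26 October), so Ishur Station is on standard time, UTC−07:00.
16:33 Ishur Station + 7h = 23:33 UTC.
1 March 2019 is a Friday, so the first Monday is March 4 and the fourth is March 25.
1 November 2019 is a Friday, so the first Friday is November 1 and the third is November 15.
At the standard offset (UTC+10:00), 23:33 UTC + 10h = 09:33 Norir Republic standard time (rolling into the next day, 23 April 2019).
Daylight saving runs 25 March – 15 November; the standard-time date in Norir Republic, 23 April 2019, is inside that window, so Norir Republic is at UTC+11:00.
23:33 UTC + 11h = 10:33 Norir Republic (rolling into the next day, 23 April 2019).

10:33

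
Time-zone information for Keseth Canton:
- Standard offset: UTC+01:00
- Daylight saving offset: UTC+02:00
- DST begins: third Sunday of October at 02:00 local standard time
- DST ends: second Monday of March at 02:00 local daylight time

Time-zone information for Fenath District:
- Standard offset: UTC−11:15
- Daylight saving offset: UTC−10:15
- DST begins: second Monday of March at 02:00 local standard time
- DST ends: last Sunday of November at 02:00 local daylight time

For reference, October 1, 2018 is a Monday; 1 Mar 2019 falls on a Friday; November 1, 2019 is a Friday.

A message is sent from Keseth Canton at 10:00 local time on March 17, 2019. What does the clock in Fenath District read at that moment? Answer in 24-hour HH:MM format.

22:45

1 October 2018 is a Monday, so the first Sunday is October 7 and the third is October 21.
1 March 2019 is a Friday, so the first Monday is March 4 and the second is March 11.
Daylight saving runs 21 October 2018 – 11 March 2019; March 17, 2019 is outside that window, so Keseth Canton is on standard time at UTC+01:00.
10:00 Keseth Canton − 1h = 09:00 UTC.
1 March 2019 is a Friday, so the first Monday is March 4 and the second is March 11.
1 November 2019 is a Friday, so Sundays fall on 3, 10, 17, 24; the last is November 24.
At the standard offset (UTC−11:15), 09:00 UTC − 11h15m = 21:45 Fenath District standard time (rolling into the previous day, 16 March 2019).
Daylight saving runs 11 March – 24 November; the standard-time date in Fenath District, March 16, 2019, is inside that window, so Fenath District is at UTC−10:15.
09:00 UTC − 10h15m = 22:45 Fenath District (rolling into the previous day, 16 March 2019).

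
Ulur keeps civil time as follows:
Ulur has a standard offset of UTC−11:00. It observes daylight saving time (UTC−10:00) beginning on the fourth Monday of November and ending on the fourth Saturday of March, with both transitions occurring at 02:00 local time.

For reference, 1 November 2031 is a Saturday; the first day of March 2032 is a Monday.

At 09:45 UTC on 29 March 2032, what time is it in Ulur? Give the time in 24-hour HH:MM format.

22:45

1 November 2031 is a Saturday, so the first Monday is November 3 and the fourth is November 24.
1 March 2032 is a Monday, so the first Saturday is March 6 and the fourth is March 27.
At the standard offset (UTC−11:00), 09:45 UTC − 11h = 22:45 Ulur standard time (rolling into the previous day, 28 March 2032).
The standard-time date in Ulur, 28 March 2032, is outside the daylight-saving period (24 November 2031 – 27 March 2032), so Ulur is on standard time, UTC−11:00.
09:45 UTC − 11h = 22:45 local (rolling into the previous day, 28 March 2032).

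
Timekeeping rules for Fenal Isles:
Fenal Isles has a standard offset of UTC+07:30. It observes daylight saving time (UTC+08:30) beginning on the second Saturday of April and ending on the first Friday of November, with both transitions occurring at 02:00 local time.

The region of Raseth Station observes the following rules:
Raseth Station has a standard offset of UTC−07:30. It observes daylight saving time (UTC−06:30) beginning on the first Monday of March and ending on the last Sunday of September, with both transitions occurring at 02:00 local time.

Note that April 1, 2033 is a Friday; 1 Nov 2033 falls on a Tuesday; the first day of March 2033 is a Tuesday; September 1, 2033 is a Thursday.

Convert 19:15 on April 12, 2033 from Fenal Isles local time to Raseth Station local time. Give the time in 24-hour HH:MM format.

04:15

1 April 2033 is a Friday, so the first Saturday is April 2 and the second is April 9.
1 November 2033 is a Tuesday, so the first Friday is November 4.
April 12, 2033 falls between 9 April and 4 November, so daylight saving is in effect and Fenal Isles is at UTC+08:30.
19:15 Fenal Isles − 8h30m = 10:45 UTC.
1 March 2033 is a Tuesday, so the first Monday is March 7.
1 September 2033 is a Thursday, so Sundays fall on 4, 11, 18, 25; the last is September 25.
At the standard offset (UTC−07:30), 10:45 UTC − 7h30m = 03:15 Raseth Station standard time.
Daylight saving runs 7 March – 25 September; the standard-time date in Raseth Station, April 12, 2033, is inside that window, so Raseth Station is at UTC−06:30.
10:45 UTC − 6h30m = 04:15 Raseth Station.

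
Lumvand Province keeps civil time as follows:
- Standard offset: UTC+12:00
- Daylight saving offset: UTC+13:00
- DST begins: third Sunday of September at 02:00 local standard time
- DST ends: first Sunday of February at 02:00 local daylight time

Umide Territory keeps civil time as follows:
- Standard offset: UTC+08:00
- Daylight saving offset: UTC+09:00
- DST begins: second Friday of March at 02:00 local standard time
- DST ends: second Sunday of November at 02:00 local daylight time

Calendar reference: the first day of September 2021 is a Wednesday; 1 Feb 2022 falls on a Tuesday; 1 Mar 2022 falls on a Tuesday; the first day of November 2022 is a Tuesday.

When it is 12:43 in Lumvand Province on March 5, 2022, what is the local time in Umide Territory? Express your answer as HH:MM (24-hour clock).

1 September 2021 is a Wednesday, so the first Sunday is September 5 and the third is September 19.
1 February 2022 is a Tuesday, so the first Sunday is February 6.
March 5, 2022 is outside the daylight-saving period (19 September 2021 – 6 February 2022), so Lumvand Province is on standard time, UTC+12:00.
12:43 Lumvand Province − 12h = 00:43 UTC.
1 March 2022 is a Tuesday, so the first Friday is March 4 and the second is March 11.
1 November 2022 is a Tuesday, so the first Sunday is November 6 and the second is November 13.
At the standard offset (UTC+08:00), 00:43 UTC + 8h = 08:43 Umide Territory standard time.
The standard-time date in Umide Territory, March 5, 2022, is outside the daylight-saving period (11 March – 13 November), so Umide Territory is on standard time, UTC+08:00.
00:43 UTC + 8h = 08:43 Umide Territory.

08:43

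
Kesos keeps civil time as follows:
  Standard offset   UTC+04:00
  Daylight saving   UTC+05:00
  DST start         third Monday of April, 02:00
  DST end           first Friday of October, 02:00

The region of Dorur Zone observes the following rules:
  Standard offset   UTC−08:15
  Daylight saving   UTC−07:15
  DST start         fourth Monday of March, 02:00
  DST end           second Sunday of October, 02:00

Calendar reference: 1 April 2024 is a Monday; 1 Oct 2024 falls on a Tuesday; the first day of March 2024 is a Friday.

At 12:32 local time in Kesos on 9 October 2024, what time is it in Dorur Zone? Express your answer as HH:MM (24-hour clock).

1 April 2024 is a Monday, so the first Monday is April 1 and the third is April 15.
1 October 2024 is a Tuesday, so the first Friday is October 4.
9 October 2024 does not fall between 15 April and 4 October, so daylight saving is not in effect and Kesos is at UTC+04:00.
12:32 Kesos − 4h = 08:32 UTC.
1 March 2024 is a Friday, so the first Monday is March 4 and the fourth is March 25.
1 October 2024 is a Tuesday, so the first Sunday is October 6 and the second is October 13.
At the standard offset (UTC−08:15), 08:32 UTC − 8h15m = 00:17 Dorur Zone standard time.
The standard-time date in Dorur Zone, 9 October 2024, falls between 25 March and 13 October, so daylight saving is in effect and Dorur Zone is at UTC−07:15.
08:32 UTC − 7h15m = 01:17 Dorur Zone.

01:17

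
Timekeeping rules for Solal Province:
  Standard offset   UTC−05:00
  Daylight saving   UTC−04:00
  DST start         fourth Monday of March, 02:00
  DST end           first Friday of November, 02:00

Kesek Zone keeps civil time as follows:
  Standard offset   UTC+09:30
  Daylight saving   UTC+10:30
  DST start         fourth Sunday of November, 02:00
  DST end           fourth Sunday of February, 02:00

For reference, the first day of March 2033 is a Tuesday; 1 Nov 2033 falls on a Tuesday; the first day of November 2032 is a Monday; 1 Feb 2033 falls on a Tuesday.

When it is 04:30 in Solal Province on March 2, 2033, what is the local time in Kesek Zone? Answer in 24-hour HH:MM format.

19:00

1 March 2033 is a Tuesday, so the first Monday is March 7 and the fourth is March 28.
1 November 2033 is a Tuesday, so the first Friday is November 4.
Daylight saving runs 28 March – 4 November; March 2, 2033 is outside that window, so Solal Province is on standard time at UTC−05:00.
04:30 Solal Province + 5h = 09:30 UTC.
1 November 2032 is a Monday, so the first Sunday is November 7 and the fourth is November 28.
1 February 2033 is a Tuesday, so the first Sunday is February 6 and the fourth is February 27.
At the standard offset (UTC+09:30), 09:30 UTC + 9h30m = 19:00 Kesek Zone standard time.
The standard-time date in Kesek Zone, March 2, 2033, does not fall between 28 November 2032 and 27 February 2033, so daylight saving is not in effect and Kesek Zone is at UTC+09:30.
09:30 UTC + 9h30m = 19:00 Kesek Zone.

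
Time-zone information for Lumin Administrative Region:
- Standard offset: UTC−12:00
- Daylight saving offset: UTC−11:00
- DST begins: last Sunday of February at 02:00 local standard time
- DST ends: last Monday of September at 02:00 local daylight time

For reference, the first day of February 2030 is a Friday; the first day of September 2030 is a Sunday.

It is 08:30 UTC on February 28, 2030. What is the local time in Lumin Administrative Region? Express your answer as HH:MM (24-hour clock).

1 February 2030 is a Friday, so Sundays fall on 3, 10, 17, 24; the last is February 24.
1 September 2030 is a Sunday, so Mondays fall on 2, 9, 16, 23, 30; the last is September 30.
At the standard offset (UTC−12:00), 08:30 UTC − 12h = 20:30 Lumin Administrative Region standard time (rolling into the previous day, 27 February 2030).
The standard-time date in Lumin Administrative Region, February 27, 2030, falls between 24 February and 30 September, so daylight saving is in effect and Lumin Administrative Region is at UTC−11:00.
08:30 UTC − 11h = 21:30 local (rolling into the previous day, 27 February 2030).

21:30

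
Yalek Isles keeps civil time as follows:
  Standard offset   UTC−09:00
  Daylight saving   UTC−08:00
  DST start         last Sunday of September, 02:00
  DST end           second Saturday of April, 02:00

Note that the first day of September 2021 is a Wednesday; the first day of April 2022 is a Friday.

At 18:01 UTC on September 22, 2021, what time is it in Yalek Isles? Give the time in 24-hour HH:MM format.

09:01

1 September 2021 is a Wednesday, so Sundays fall on 5, 12, 19, 26; the last is September 26.
1 April 2022 is a Friday, so the first Saturday is April 2 and the second is April 9.
At the standard offset (UTC−09:00), 18:01 UTC − 9h = 09:01 Yalek Isles standard time.
The standard-time date in Yalek Isles, September 22, 2021, is outside the daylight-saving period (26 September 2021 – 9 April 2022), so Yalek Isles is on standard time, UTC−09:00.
18:01 UTC − 9h = 09:01 local.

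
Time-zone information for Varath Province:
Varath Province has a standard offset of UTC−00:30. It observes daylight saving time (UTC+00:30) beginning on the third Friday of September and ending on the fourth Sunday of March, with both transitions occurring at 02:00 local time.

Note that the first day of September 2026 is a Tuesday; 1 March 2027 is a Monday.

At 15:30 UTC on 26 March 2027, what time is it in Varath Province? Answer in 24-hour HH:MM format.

1 September 2026 is a Tuesday, so the first Friday is September 4 and the third is September 18.
1 March 2027 is a Monday, so the first Sunday is March 7 and the fourth is March 28.
At the standard offset (UTC−00:30), 15:30 UTC − 0h30m = 15:00 Varath Province standard time.
The standard-time date in Varath Province, 26 March 2027, lies within the daylight-saving period (18 September 2026 – 28 March 2027), so Varath Province is on daylight time, UTC+00:30.
15:30 UTC + 0h30m = 16:00 local.

16:00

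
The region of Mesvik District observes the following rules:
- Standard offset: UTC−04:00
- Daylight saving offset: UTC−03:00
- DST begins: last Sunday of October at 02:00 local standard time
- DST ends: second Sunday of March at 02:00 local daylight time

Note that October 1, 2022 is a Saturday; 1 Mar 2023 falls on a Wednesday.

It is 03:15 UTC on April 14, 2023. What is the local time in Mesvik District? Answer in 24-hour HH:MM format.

1 October 2022 is a Saturday, so Sundays fall on 2, 9, 16, 23, 30; the last is October 30.
1 March 2023 is a Wednesday, so the first Sunday is March 5 and the second is March 12.
At the standard offset (UTC−04:00), 03:15 UTC − 4h = 23:15 Mesvik District standard time (rolling into the previous day, 13 April 2023).
The standard-time date in Mesvik District, April 13, 2023, is outside the daylight-saving period (30 October 2022 – 12 March 2023), so Mesvik District is on standard time, UTC−04:00.
03:15 UTC − 4h = 23:15 local (rolling into the previous day, 13 April 2023).

23:15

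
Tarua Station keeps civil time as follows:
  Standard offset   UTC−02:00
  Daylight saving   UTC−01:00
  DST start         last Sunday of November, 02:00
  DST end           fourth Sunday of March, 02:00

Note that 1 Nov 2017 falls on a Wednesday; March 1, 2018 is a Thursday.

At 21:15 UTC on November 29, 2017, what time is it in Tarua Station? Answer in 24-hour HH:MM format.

1 November 2017 is a Wednesday, so Sundays fall on 5, 12, 19, 26; the last is November 26.
1 March 2018 is a Thursday, so the first Sunday is March 4 and the fourth is March 25.
At the standard offset (UTC−02:00), 21:15 UTC − 2h = 19:15 Tarua Station standard time.
Daylight saving runs 26 November 2017 – 25 March 2018; the standard-time date in Tarua Station, November 29, 2017, is inside that window, so Tarua Station is at UTC−01:00.
21:15 UTC − 1h = 20:15 local.

20:15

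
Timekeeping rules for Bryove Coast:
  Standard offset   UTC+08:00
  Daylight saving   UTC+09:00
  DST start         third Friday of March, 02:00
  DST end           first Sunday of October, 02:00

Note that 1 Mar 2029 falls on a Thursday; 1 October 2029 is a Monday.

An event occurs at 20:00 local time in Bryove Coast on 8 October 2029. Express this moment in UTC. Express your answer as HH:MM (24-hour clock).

1 March 2029 is a Thursday, so the first Friday is March 2 and the third is March 16.
1 October 2029 is a Monday, so the first Sunday is October 7.
8 October 2029 does not fall between 16 March and 7 October, so daylight saving is not in effect and Bryove Coast is at UTC+08:00.
20:00 local − 8h = 12:00 UTC.

12:00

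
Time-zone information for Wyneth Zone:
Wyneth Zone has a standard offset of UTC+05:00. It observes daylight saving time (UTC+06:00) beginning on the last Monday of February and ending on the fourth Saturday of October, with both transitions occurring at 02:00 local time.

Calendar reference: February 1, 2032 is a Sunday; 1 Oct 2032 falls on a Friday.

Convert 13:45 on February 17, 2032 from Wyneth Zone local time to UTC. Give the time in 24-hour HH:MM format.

1 February 2032 is a Sunday, so Mondays fall on 2, 9, 16, 23; the last is February 23.
1 October 2032 is a Friday, so the first Saturday is October 2 and the fourth is October 23.
Daylight saving runs 23 February – 23 October; February 17, 2032 is outside that window, so Wyneth Zone is on standard time at UTC+05:00.
13:45 local − 5h = 08:45 UTC.

08:45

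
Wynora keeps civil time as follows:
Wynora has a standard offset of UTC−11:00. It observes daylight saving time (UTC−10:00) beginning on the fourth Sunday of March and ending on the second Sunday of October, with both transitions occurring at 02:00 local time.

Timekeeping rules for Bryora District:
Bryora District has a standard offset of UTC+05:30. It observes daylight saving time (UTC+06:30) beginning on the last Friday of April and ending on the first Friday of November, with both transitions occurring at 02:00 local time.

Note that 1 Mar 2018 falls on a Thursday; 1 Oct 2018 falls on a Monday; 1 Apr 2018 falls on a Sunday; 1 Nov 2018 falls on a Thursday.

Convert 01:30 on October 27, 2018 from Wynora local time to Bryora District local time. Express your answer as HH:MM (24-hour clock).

19:00

1 March 2018 is a Thursday, so the first Sunday is March 4 and the fourth is March 25.
1 October 2018 is a Monday, so the first Sunday is October 7 and the second is October 14.
Daylight saving runs 25 March – 14 October; October 27, 2018 is outside that window, so Wynora is on standard time at UTC−11:00.
01:30 Wynora + 11h = 12:30 UTC.
1 April 2018 is a Sunday, so Fridays fall on 6, 13, 20, 27; the last is April 27.
1 November 2018 is a Thursday, so the first Friday is November 2.
At the standard offset (UTC+05:30), 12:30 UTC + 5h30m = 18:00 Bryora District standard time.
The standard-time date in Bryora District, October 27, 2018, lies within the daylight-saving period (27 April – 2 November), so Bryora District is on daylight time, UTC+06:30.
12:30 UTC + 6h30m = 19:00 Bryora District.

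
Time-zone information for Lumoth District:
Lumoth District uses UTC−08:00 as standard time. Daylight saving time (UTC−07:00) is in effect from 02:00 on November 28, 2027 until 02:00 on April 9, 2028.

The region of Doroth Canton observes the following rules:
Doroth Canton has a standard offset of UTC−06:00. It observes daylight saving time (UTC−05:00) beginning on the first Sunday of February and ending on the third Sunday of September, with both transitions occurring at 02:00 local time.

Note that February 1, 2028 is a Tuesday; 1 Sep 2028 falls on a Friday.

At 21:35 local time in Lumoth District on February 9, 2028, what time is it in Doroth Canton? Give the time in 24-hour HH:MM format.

February 9, 2028 falls between 28 November 2027 and 9 April 2028, so daylight saving is in effect and Lumoth District is at UTC−07:00.
21:35 Lumoth District + 7h = 04:35 UTC (rolling into the next day, 10 February 2028).
1 February 2028 is a Tuesday, so the first Sunday is February 6.
1 September 2028 is a Friday, so the first Sunday is September 3 and the third is September 17.
At the standard offset (UTC−06:00), 04:35 UTC − 6h = 22:35 Doroth Canton standard time (rolling into the previous day, 9 February 2028).
The standard-time date in Doroth Canton, February 9, 2028, falls between 6 February and 17 September, so daylight saving is in effect and Doroth Canton is at UTC−05:00.
04:35 UTC − 5h = 23:35 Doroth Canton (rolling into the previous day, 9 February 2028).

23:35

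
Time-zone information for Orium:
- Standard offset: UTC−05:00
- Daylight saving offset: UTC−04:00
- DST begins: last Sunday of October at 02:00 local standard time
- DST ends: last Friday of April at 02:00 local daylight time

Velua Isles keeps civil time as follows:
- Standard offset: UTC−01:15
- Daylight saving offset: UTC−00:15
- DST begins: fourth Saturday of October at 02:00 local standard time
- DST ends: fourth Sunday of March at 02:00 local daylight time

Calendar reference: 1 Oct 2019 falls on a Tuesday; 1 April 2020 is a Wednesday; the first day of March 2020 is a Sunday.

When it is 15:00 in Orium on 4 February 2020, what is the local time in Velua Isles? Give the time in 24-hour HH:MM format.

1 October 2019 is a Tuesday, so Sundays fall on 6, 13, 20, 27; the last is October 27.
1 April 2020 is a Wednesday, so Fridays fall on 3, 10, 17, 24; the last is April 24.
4 February 2020 lies within the daylight-saving period (27 October 2019 – 24 April 2020), so Orium is on daylight time, UTC−04:00.
15:00 Orium + 4h = 19:00 UTC.
1 October 2019 is a Tuesday, so the first Saturday is October 5 and the fourth is October 26.
1 March 2020 is a Sunday, so the first Sunday is March 1 and the fourth is March 22.
At the standard offset (UTC−01:15), 19:00 UTC − 1h15m = 17:45 Velua Isles standard time.
The standard-time date in Velua Isles, 4 February 2020, falls between 26 October 2019 and 22 March 2020, so daylight saving is in effect and Velua Isles is at UTC−00:15.
19:00 UTC − 0h15m = 18:45 Velua Isles.

18:45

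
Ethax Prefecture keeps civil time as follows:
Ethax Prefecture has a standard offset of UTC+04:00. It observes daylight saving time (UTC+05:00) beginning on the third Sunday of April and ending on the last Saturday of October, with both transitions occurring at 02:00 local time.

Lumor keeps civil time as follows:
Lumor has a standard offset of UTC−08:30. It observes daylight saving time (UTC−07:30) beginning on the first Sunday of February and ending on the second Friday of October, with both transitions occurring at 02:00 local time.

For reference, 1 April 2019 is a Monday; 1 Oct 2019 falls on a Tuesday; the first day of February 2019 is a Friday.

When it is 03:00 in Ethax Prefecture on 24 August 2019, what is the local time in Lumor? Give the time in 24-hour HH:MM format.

1 April 2019 is a Monday, so the first Sunday is April 7 and the third is April 21.
1 October 2019 is a Tuesday, so Saturdays fall on 5, 12, 19, 26; the last is October 26.
Daylight saving runs 21 April – 26 October; 24 August 2019 is inside that window, so Ethax Prefecture is at UTC+05:00.
03:00 Ethax Prefecture − 5h = 22:00 UTC (rolling into the previous day, 23 August 2019).
1 February 2019 is a Friday, so the first Sunday is February 3.
1 October 2019 is a Tuesday, so the first Friday is October 4 and the second is October 11.
At the standard offset (UTC−08:30), 22:00 UTC − 8h30m = 13:30 Lumor standard time.
Daylight saving runs 3 February – 11 October; the standard-time date in Lumor, 23 August 2019, is inside that window, so Lumor is at UTC−07:30.
22:00 UTC − 7h30m = 14:30 Lumor.

14:30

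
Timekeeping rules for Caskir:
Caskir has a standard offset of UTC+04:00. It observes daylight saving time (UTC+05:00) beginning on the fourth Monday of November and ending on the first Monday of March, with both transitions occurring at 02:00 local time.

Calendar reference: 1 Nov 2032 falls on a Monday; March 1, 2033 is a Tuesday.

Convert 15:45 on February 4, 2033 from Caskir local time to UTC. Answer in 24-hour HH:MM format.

10:45

1 November 2032 is a Monday, so the first Monday is November 1 and the fourth is November 22.
1 March 2033 is a Tuesday, so the first Monday is March 7.
February 4, 2033 falls between 22 November 2032 and 7 March 2033, so daylight saving is in effect and Caskir is at UTC+05:00.
15:45 local − 5h = 10:45 UTC.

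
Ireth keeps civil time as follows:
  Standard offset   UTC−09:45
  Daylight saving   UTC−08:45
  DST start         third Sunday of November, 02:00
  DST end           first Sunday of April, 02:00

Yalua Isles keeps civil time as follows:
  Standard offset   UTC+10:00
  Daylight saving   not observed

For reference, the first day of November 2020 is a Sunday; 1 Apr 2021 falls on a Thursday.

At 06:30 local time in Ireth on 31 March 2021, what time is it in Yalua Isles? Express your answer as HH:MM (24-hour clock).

1 November 2020 is a Sunday, so the first Sunday is November 1 and the third is November 15.
1 April 2021 is a Thursday, so the first Sunday is April 4.
31 March 2021 lies within the daylight-saving period (15 November 2020 – 4 April 2021), so Ireth is on daylight time, UTC−08:45.
06:30 Ireth + 8h45m = 15:15 UTC.
Yalua Isles stays on UTC+10:00 all year.
15:15 UTC + 10h = 01:15 Yalua Isles (rolling into the next day, 1 April 2021).

01:15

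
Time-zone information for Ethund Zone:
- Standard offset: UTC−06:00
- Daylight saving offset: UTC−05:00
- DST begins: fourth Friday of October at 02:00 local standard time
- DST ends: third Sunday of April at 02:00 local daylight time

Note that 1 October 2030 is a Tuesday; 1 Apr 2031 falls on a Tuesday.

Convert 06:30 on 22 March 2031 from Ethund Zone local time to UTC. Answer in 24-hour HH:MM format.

11:30

1 October 2030 is a Tuesday, so the first Friday is October 4 and the fourth is October 25.
1 April 2031 is a Tuesday, so the first Sunday is April 6 and the third is April 20.
22 March 2031 lies within the daylight-saving period (25 October 2030 – 20 April 2031), so Ethund Zone is on daylight time, UTC−05:00.
06:30 local + 5h = 11:30 UTC.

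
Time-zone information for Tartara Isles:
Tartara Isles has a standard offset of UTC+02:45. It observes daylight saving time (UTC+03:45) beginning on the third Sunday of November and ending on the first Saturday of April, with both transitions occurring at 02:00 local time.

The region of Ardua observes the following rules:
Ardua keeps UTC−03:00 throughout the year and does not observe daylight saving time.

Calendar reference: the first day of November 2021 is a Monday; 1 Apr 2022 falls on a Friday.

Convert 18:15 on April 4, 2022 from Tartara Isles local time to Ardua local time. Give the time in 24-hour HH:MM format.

12:30

1 November 2021 is a Monday, so the first Sunday is November 7 and the third is November 21.
1 April 2022 is a Friday, so the first Saturday is April 2.
April 4, 2022 does not fall between 21 November 2021 and 2 April 2022, so daylight saving is not in effect and Tartara Isles is at UTC+02:45.
18:15 Tartara Isles − 2h45m = 15:30 UTC.
Ardua has no daylight saving, so its offset is UTC−03:00 year-round.
15:30 UTC − 3h = 12:30 Ardua.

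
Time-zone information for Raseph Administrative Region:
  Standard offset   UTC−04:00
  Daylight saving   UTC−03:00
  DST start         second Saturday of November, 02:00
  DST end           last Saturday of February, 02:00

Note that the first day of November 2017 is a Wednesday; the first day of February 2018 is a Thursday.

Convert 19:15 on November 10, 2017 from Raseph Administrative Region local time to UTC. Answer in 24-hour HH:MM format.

23:15

1 November 2017 is a Wednesday, so the first Saturday is November 4 and the second is November 11.
1 February 2018 is a Thursday, so Saturdays fall on 3, 10, 17, 24; the last is February 24.
November 10, 2017 does not fall between 11 November 2017 and 24 February 2018, so daylight saving is not in effect and Raseph Administrative Region is at UTC−04:00.
19:15 local + 4h = 23:15 UTC.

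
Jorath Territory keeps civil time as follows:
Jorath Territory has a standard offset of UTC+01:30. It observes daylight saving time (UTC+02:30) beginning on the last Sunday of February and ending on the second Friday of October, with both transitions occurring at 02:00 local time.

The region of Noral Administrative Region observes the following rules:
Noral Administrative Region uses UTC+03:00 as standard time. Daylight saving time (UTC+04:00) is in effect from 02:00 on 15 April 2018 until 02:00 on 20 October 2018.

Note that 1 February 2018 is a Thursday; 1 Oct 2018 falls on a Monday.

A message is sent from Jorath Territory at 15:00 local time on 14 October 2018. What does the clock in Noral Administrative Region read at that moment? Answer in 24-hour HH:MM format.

1 February 2018 is a Thursday, so Sundays fall on 4, 11, 18, 25; the last is February 25.
1 October 2018 is a Monday, so the first Friday is October 5 and the second is October 12.
14 October 2018 does not fall between 25 February and 12 October, so daylight saving is not in effect and Jorath Territory is at UTC+01:30.
15:00 Jorath Territory − 1h30m = 13:30 UTC.
At the standard offset (UTC+03:00), 13:30 UTC + 3h = 16:30 Noral Administrative Region standard time.
Daylight saving runs 15 April – 20 October; the standard-time date in Noral Administrative Region, 14 October 2018, is inside that window, so Noral Administrative Region is at UTC+04:00.
13:30 UTC + 4h = 17:30 Noral Administrative Region.

17:30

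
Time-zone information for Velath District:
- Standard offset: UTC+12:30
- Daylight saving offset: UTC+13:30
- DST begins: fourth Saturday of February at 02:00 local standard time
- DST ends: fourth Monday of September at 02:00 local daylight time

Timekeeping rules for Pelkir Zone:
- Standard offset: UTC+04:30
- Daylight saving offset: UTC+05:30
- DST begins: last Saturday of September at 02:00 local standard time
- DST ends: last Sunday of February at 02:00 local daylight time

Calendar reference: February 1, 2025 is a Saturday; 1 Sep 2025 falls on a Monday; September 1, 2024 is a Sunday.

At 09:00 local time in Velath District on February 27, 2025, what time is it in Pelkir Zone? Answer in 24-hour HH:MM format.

00:00

1 February 2025 is a Saturday, so the first Saturday is February 1 and the fourth is February 22.
1 September 2025 is a Monday, so the first Monday is September 1 and the fourth is September 22.
February 27, 2025 falls between 22 February and 22 September, so daylight saving is in effect and Velath District is at UTC+13:30.
09:00 Velath District − 13h30m = 19:30 UTC (rolling into the previous day, 26 February 2025).
1 September 2024 is a Sunday, so Saturdays fall on 7, 14, 21, 28; the last is September 28.
1 February 2025 is a Saturday, so Sundays fall on 2, 9, 16, 23; the last is February 23.
At the standard offset (UTC+04:30), 19:30 UTC + 4h30m = 00:00 Pelkir Zone standard time (rolling into the next day, 27 February 2025).
The standard-time date in Pelkir Zone, February 27, 2025, is outside the daylight-saving period (28 September 2024 – 23 February 2025), so Pelkir Zone is on standard time, UTC+04:30.
19:30 UTC + 4h30m = 00:00 Pelkir Zone (rolling into the next day, 27 February 2025).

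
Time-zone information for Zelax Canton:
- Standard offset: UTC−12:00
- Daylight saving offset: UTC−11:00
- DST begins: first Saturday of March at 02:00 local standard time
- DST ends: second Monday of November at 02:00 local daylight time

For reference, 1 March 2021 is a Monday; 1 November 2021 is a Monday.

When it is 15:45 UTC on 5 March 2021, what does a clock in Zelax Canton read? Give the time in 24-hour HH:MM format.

03:45

1 March 2021 is a Monday, so the first Saturday is March 6.
1 November 2021 is a Monday, so the first Monday is November 1 and the second is November 8.
At the standard offset (UTC−12:00), 15:45 UTC − 12h = 03:45 Zelax Canton standard time.
The standard-time date in Zelax Canton, 5 March 2021, does not fall between 6 March and 8 November, so daylight saving is not in effect and Zelax Canton is at UTC−12:00.
15:45 UTC − 12h = 03:45 local.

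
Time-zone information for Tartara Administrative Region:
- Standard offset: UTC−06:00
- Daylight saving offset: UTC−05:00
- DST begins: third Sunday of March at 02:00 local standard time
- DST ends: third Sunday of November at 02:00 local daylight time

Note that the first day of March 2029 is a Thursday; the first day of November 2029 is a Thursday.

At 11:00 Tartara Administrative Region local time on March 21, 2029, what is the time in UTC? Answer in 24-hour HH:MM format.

1 March 2029 is a Thursday, so the first Sunday is March 4 and the third is March 18.
1 November 2029 is a Thursday, so the first Sunday is November 4 and the third is November 18.
March 21, 2029 lies within the daylight-saving period (18 March – 18 November), so Tartara Administrative Region is on daylight time, UTC−05:00.
11:00 local + 5h = 16:00 UTC.

16:00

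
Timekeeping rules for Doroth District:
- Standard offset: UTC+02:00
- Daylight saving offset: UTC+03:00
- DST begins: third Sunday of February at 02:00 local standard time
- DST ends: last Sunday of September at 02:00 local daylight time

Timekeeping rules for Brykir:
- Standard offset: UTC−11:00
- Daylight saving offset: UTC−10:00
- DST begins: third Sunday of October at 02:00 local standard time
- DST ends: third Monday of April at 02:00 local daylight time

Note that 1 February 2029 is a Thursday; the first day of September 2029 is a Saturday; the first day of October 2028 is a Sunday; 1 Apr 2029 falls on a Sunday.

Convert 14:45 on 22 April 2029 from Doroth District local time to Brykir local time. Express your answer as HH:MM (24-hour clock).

00:45

1 February 2029 is a Thursday, so the first Sunday is February 4 and the third is February 18.
1 September 2029 is a Saturday, so Sundays fall on 2, 9, 16, 23, 30; the last is September 30.
22 April 2029 lies within the daylight-saving period (18 February – 30 September), so Doroth District is on daylight time, UTC+03:00.
14:45 Doroth District − 3h = 11:45 UTC.
1 October 2028 is a Sunday, so the first Sunday is October 1 and the third is October 15.
1 April 2029 is a Sunday, so the first Monday is April 2 and the third is April 16.
At the standard offset (UTC−11:00), 11:45 UTC − 11h = 00:45 Brykir standard time.
Daylight saving runs 15 October 2028 – 16 April 2029; the standard-time date in Brykir, 22 April 2029, is outside that window, so Brykir is on standard time at UTC−11:00.
11:45 UTC − 11h = 00:45 Brykir.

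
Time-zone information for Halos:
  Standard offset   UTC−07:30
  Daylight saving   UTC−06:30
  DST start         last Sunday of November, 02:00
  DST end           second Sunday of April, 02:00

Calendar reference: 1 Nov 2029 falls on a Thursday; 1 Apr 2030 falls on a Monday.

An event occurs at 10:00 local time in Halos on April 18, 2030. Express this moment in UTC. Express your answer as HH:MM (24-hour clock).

17:30

1 November 2029 is a Thursday, so Sundays fall on 4, 11, 18, 25; the last is November 25.
1 April 2030 is a Monday, so the first Sunday is April 7 and the second is April 14.
April 18, 2030 does not fall between 25 November 2029 and 14 April 2030, so daylight saving is not in effect and Halos is at UTC−07:30.
10:00 local + 7h30m = 17:30 UTC.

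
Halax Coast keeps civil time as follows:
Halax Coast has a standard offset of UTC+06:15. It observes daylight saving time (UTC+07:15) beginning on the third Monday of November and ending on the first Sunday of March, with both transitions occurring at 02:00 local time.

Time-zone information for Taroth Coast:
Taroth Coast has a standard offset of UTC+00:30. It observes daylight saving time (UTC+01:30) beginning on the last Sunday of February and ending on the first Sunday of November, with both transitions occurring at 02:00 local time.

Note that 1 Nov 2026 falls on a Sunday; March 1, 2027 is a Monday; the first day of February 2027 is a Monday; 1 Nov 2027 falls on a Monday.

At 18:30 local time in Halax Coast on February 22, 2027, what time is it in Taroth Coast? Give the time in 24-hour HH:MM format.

11:45

1 November 2026 is a Sunday, so the first Monday is November 2 and the third is November 16.
1 March 2027 is a Monday, so the first Sunday is March 7.
February 22, 2027 lies within the daylight-saving period (16 November 2026 – 7 March 2027), so Halax Coast is on daylight time, UTC+07:15.
18:30 Halax Coast − 7h15m = 11:15 UTC.
1 February 2027 is a Monday, so Sundays fall on 7, 14, 21, 28; the last is February 28.
1 November 2027 is a Monday, so the first Sunday is November 7.
At the standard offset (UTC+00:30), 11:15 UTC + 0h30m = 11:45 Taroth Coast standard time.
Daylight saving runs 28 February – 7 November; the standard-time date in Taroth Coast, February 22, 2027, is outside that window, so Taroth Coast is on standard time at UTC+00:30.
11:15 UTC + 0h30m = 11:45 Taroth Coast.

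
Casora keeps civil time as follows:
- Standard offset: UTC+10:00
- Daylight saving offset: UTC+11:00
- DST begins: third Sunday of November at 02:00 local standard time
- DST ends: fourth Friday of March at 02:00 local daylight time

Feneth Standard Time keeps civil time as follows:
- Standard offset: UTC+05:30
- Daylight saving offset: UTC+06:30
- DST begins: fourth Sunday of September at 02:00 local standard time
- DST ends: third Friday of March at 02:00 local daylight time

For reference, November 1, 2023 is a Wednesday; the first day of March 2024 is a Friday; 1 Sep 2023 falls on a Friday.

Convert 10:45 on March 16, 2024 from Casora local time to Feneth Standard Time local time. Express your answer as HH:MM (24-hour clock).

05:15

1 November 2023 is a Wednesday, so the first Sunday is November 5 and the third is November 19.
1 March 2024 is a Friday, so the first Friday is March 1 and the fourth is March 22.
March 16, 2024 lies within the daylight-saving period (19 November 2023 – 22 March 2024), so Casora is on daylight time, UTC+11:00.
10:45 Casora − 11h = 23:45 UTC (rolling into the previous day, 15 March 2024).
1 September 2023 is a Friday, so the first Sunday is September 3 and the fourth is September 24.
1 March 2024 is a Friday, so the first Friday is March 1 and the third is March 15.
At the standard offset (UTC+05:30), 23:45 UTC + 5h30m = 05:15 Feneth Standard Time standard time (rolling into the next day, 16 March 2024).
The standard-time date in Feneth Standard Time, March 16, 2024, is outside the daylight-saving period (24 September 2023 – 15 March 2024), so Feneth Standard Time is on standard time, UTC+05:30.
23:45 UTC + 5h30m = 05:15 Feneth Standard Time (rolling into the next day, 16 March 2024).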